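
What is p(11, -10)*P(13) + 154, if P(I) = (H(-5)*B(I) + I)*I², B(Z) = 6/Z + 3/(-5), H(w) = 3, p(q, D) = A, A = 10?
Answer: 21422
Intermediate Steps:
p(q, D) = 10
B(Z) = -⅗ + 6/Z (B(Z) = 6/Z + 3*(-⅕) = 6/Z - ⅗ = -⅗ + 6/Z)
P(I) = I²*(-9/5 + I + 18/I) (P(I) = (3*(-⅗ + 6/I) + I)*I² = ((-9/5 + 18/I) + I)*I² = (-9/5 + I + 18/I)*I² = I²*(-9/5 + I + 18/I))
p(11, -10)*P(13) + 154 = 10*((⅕)*13*(90 - 9*13 + 5*13²)) + 154 = 10*((⅕)*13*(90 - 117 + 5*169)) + 154 = 10*((⅕)*13*(90 - 117 + 845)) + 154 = 10*((⅕)*13*818) + 154 = 10*(10634/5) + 154 = 21268 + 154 = 21422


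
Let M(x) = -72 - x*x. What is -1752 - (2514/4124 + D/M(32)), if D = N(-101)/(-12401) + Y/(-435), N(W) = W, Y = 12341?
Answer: -5341666715565883/3047791041780 ≈ -1752.6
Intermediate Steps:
M(x) = -72 - x²
D = -152996806/5394435 (D = -101/(-12401) + 12341/(-435) = -101*(-1/12401) + 12341*(-1/435) = 101/12401 - 12341/435 = -152996806/5394435 ≈ -28.362)
-1752 - (2514/4124 + D/M(32)) = -1752 - (2514/4124 - 152996806/(5394435*(-72 - 1*32²))) = -1752 - (2514*(1/4124) - 152996806/(5394435*(-72 - 1*1024))) = -1752 - (1257/2062 - 152996806/(5394435*(-72 - 1024))) = -1752 - (1257/2062 - 152996806/5394435/(-1096)) = -1752 - (1257/2062 - 152996806/5394435*(-1/1096)) = -1752 - (1257/2062 + 76498403/2956150380) = -1752 - 1*1936810367323/3047791041780 = -1752 - 1936810367323/3047791041780 = -5341666715565883/3047791041780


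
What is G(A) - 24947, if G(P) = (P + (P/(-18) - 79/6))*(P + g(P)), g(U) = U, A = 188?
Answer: 331769/9 ≈ 36863.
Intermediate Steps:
G(P) = 2*P*(-79/6 + 17*P/18) (G(P) = (P + (P/(-18) - 79/6))*(P + P) = (P + (P*(-1/18) - 79*⅙))*(2*P) = (P + (-P/18 - 79/6))*(2*P) = (P + (-79/6 - P/18))*(2*P) = (-79/6 + 17*P/18)*(2*P) = 2*P*(-79/6 + 17*P/18))
G(A) - 24947 = (⅑)*188*(-237 + 17*188) - 24947 = (⅑)*188*(-237 + 3196) - 24947 = (⅑)*188*2959 - 24947 = 556292/9 - 24947 = 331769/9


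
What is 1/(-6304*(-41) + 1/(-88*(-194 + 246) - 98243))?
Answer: 102819/26575010015 ≈ 3.8690e-6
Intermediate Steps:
1/(-6304*(-41) + 1/(-88*(-194 + 246) - 98243)) = 1/(258464 + 1/(-88*52 - 98243)) = 1/(258464 + 1/(-4576 - 98243)) = 1/(258464 + 1/(-102819)) = 1/(258464 - 1/102819) = 1/(26575010015/102819) = 102819/26575010015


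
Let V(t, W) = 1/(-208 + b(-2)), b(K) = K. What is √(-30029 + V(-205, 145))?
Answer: I*√1324279110/210 ≈ 173.29*I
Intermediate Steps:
V(t, W) = -1/210 (V(t, W) = 1/(-208 - 2) = 1/(-210) = -1/210)
√(-30029 + V(-205, 145)) = √(-30029 - 1/210) = √(-6306091/210) = I*√1324279110/210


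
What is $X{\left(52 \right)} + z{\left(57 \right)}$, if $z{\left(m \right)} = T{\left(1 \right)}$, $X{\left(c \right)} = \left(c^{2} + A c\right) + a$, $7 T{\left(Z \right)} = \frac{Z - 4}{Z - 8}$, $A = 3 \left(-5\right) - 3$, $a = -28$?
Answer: $\frac{85263}{49} \approx 1740.1$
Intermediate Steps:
$A = -18$ ($A = -15 - 3 = -18$)
$T{\left(Z \right)} = \frac{-4 + Z}{7 \left(-8 + Z\right)}$ ($T{\left(Z \right)} = \frac{\left(Z - 4\right) \frac{1}{Z - 8}}{7} = \frac{\left(-4 + Z\right) \frac{1}{-8 + Z}}{7} = \frac{\frac{1}{-8 + Z} \left(-4 + Z\right)}{7} = \frac{-4 + Z}{7 \left(-8 + Z\right)}$)
$X{\left(c \right)} = -28 + c^{2} - 18 c$ ($X{\left(c \right)} = \left(c^{2} - 18 c\right) - 28 = -28 + c^{2} - 18 c$)
$z{\left(m \right)} = \frac{3}{49}$ ($z{\left(m \right)} = \frac{-4 + 1}{7 \left(-8 + 1\right)} = \frac{1}{7} \frac{1}{-7} \left(-3\right) = \frac{1}{7} \left(- \frac{1}{7}\right) \left(-3\right) = \frac{3}{49}$)
$X{\left(52 \right)} + z{\left(57 \right)} = \left(-28 + 52^{2} - 936\right) + \frac{3}{49} = \left(-28 + 2704 - 936\right) + \frac{3}{49} = 1740 + \frac{3}{49} = \frac{85263}{49}$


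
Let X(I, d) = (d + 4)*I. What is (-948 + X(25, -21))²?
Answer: 1885129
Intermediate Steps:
X(I, d) = I*(4 + d) (X(I, d) = (4 + d)*I = I*(4 + d))
(-948 + X(25, -21))² = (-948 + 25*(4 - 21))² = (-948 + 25*(-17))² = (-948 - 425)² = (-1373)² = 1885129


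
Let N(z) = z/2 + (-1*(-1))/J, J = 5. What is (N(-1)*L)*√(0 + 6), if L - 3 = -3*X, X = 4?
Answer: 27*√6/10 ≈ 6.6136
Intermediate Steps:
N(z) = ⅕ + z/2 (N(z) = z/2 - 1*(-1)/5 = z*(½) + 1*(⅕) = z/2 + ⅕ = ⅕ + z/2)
L = -9 (L = 3 - 3*4 = 3 - 12 = -9)
(N(-1)*L)*√(0 + 6) = ((⅕ + (½)*(-1))*(-9))*√(0 + 6) = ((⅕ - ½)*(-9))*√6 = (-3/10*(-9))*√6 = 27*√6/10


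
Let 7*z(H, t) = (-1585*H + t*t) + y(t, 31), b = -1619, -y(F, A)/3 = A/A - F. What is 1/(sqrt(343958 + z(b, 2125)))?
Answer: sqrt(66470726)/9495818 ≈ 0.00085858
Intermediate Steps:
y(F, A) = -3 + 3*F (y(F, A) = -3*(A/A - F) = -3*(1 - F) = -3 + 3*F)
z(H, t) = -3/7 - 1585*H/7 + t**2/7 + 3*t/7 (z(H, t) = ((-1585*H + t*t) + (-3 + 3*t))/7 = ((-1585*H + t**2) + (-3 + 3*t))/7 = ((t**2 - 1585*H) + (-3 + 3*t))/7 = (-3 + t**2 - 1585*H + 3*t)/7 = -3/7 - 1585*H/7 + t**2/7 + 3*t/7)
1/(sqrt(343958 + z(b, 2125))) = 1/(sqrt(343958 + (-3/7 - 1585/7*(-1619) + (1/7)*2125**2 + (3/7)*2125))) = 1/(sqrt(343958 + (-3/7 + 2566115/7 + (1/7)*4515625 + 6375/7))) = 1/(sqrt(343958 + (-3/7 + 2566115/7 + 4515625/7 + 6375/7))) = 1/(sqrt(343958 + 7088112/7)) = 1/(sqrt(9495818/7)) = 1/(sqrt(66470726)/7) = sqrt(66470726)/9495818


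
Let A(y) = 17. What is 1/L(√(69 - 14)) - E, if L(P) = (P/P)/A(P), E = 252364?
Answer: -252347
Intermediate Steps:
L(P) = 1/17 (L(P) = (P/P)/17 = 1*(1/17) = 1/17)
1/L(√(69 - 14)) - E = 1/(1/17) - 1*252364 = 17 - 252364 = -252347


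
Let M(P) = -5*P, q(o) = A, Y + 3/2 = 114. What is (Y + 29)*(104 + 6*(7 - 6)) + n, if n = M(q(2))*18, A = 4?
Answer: 15205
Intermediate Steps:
Y = 225/2 (Y = -3/2 + 114 = 225/2 ≈ 112.50)
q(o) = 4
n = -360 (n = -5*4*18 = -20*18 = -360)
(Y + 29)*(104 + 6*(7 - 6)) + n = (225/2 + 29)*(104 + 6*(7 - 6)) - 360 = 283*(104 + 6*1)/2 - 360 = 283*(104 + 6)/2 - 360 = (283/2)*110 - 360 = 15565 - 360 = 15205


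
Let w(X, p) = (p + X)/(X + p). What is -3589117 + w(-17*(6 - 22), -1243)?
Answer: -3589116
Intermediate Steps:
w(X, p) = 1 (w(X, p) = (X + p)/(X + p) = 1)
-3589117 + w(-17*(6 - 22), -1243) = -3589117 + 1 = -3589116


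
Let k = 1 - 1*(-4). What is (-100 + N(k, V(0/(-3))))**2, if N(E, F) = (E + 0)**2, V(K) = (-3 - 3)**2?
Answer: 5625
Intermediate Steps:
V(K) = 36 (V(K) = (-6)**2 = 36)
k = 5 (k = 1 + 4 = 5)
N(E, F) = E**2
(-100 + N(k, V(0/(-3))))**2 = (-100 + 5**2)**2 = (-100 + 25)**2 = (-75)**2 = 5625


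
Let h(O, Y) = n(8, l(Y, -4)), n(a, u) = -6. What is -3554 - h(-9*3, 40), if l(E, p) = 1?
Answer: -3548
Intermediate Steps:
h(O, Y) = -6
-3554 - h(-9*3, 40) = -3554 - 1*(-6) = -3554 + 6 = -3548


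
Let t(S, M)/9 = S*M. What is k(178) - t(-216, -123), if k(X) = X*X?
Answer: -207428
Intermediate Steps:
t(S, M) = 9*M*S (t(S, M) = 9*(S*M) = 9*(M*S) = 9*M*S)
k(X) = X²
k(178) - t(-216, -123) = 178² - 9*(-123)*(-216) = 31684 - 1*239112 = 31684 - 239112 = -207428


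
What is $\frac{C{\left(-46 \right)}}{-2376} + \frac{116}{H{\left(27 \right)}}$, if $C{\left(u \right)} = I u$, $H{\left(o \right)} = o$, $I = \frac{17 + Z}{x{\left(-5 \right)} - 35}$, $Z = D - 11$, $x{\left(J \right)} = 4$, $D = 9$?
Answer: $\frac{157879}{36828} \approx 4.2869$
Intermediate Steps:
$Z = -2$ ($Z = 9 - 11 = -2$)
$I = - \frac{15}{31}$ ($I = \frac{17 - 2}{4 - 35} = \frac{15}{-31} = 15 \left(- \frac{1}{31}\right) = - \frac{15}{31} \approx -0.48387$)
$C{\left(u \right)} = - \frac{15 u}{31}$
$\frac{C{\left(-46 \right)}}{-2376} + \frac{116}{H{\left(27 \right)}} = \frac{\left(- \frac{15}{31}\right) \left(-46\right)}{-2376} + \frac{116}{27} = \frac{690}{31} \left(- \frac{1}{2376}\right) + 116 \cdot \frac{1}{27} = - \frac{115}{12276} + \frac{116}{27} = \frac{157879}{36828}$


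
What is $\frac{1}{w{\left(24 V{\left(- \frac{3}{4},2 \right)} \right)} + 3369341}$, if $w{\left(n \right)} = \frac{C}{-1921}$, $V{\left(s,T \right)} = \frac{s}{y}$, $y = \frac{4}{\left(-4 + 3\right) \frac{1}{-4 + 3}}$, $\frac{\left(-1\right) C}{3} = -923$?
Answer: $\frac{1921}{6472501292} \approx 2.9679 \cdot 10^{-7}$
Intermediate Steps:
$C = 2769$ ($C = \left(-3\right) \left(-923\right) = 2769$)
$y = 4$ ($y = \frac{4}{\left(-1\right) \frac{1}{-1}} = \frac{4}{\left(-1\right) \left(-1\right)} = \frac{4}{1} = 4 \cdot 1 = 4$)
$V{\left(s,T \right)} = \frac{s}{4}$
$w{\left(n \right)} = - \frac{2769}{1921}$ ($w{\left(n \right)} = \frac{2769}{-1921} = 2769 \left(- \frac{1}{1921}\right) = - \frac{2769}{1921}$)
$\frac{1}{w{\left(24 V{\left(- \frac{3}{4},2 \right)} \right)} + 3369341} = \frac{1}{- \frac{2769}{1921} + 3369341} = \frac{1}{\frac{6472501292}{1921}} = \frac{1921}{6472501292}$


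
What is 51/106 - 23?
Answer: -2387/106 ≈ -22.519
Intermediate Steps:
51/106 - 23 = -2387/106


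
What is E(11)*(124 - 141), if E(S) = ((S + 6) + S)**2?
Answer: -13328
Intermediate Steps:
E(S) = (6 + 2*S)**2 (E(S) = ((6 + S) + S)**2 = (6 + 2*S)**2)
E(11)*(124 - 141) = (4*(3 + 11)**2)*(124 - 141) = (4*14**2)*(-17) = (4*196)*(-17) = 784*(-17) = -13328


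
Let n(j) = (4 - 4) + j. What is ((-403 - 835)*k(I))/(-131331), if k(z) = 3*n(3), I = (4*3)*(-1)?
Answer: 3714/43777 ≈ 0.084839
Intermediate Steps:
n(j) = j (n(j) = 0 + j = j)
I = -12 (I = 12*(-1) = -12)
k(z) = 9 (k(z) = 3*3 = 9)
((-403 - 835)*k(I))/(-131331) = ((-403 - 835)*9)/(-131331) = -1238*9*(-1/131331) = -11142*(-1/131331) = 3714/43777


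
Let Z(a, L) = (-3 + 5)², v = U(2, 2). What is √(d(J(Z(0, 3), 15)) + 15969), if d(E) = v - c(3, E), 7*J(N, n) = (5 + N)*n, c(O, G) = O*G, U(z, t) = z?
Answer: 236*√14/7 ≈ 126.15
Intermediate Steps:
v = 2
c(O, G) = G*O
Z(a, L) = 4 (Z(a, L) = 2² = 4)
J(N, n) = n*(5 + N)/7 (J(N, n) = ((5 + N)*n)/7 = (n*(5 + N))/7 = n*(5 + N)/7)
d(E) = 2 - 3*E (d(E) = 2 - E*3 = 2 - 3*E)
√(d(J(Z(0, 3), 15)) + 15969) = √((2 - 3*15*(5 + 4)/7) + 15969) = √((2 - 3*15*9/7) + 15969) = √((2 - 3*135/7) + 15969) = √((2 - 405/7) + 15969) = √(-391/7 + 15969) = √(111392/7) = 236*√14/7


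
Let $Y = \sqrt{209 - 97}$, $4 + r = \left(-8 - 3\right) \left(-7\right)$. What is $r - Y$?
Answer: $73 - 4 \sqrt{7} \approx 62.417$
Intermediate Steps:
$r = 73$ ($r = -4 + \left(-8 - 3\right) \left(-7\right) = -4 - -77 = -4 + 77 = 73$)
$Y = 4 \sqrt{7}$ ($Y = \sqrt{112} = 4 \sqrt{7} \approx 10.583$)
$r - Y = 73 - 4 \sqrt{7}$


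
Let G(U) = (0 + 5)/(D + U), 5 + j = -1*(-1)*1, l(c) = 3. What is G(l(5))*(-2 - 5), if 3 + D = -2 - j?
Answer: -35/2 ≈ -17.500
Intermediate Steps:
j = -4 (j = -5 - 1*(-1)*1 = -5 + 1*1 = -5 + 1 = -4)
D = -1 (D = -3 + (-2 - 1*(-4)) = -3 + (-2 + 4) = -3 + 2 = -1)
G(U) = 5/(-1 + U) (G(U) = (0 + 5)/(-1 + U) = 5/(-1 + U))
G(l(5))*(-2 - 5) = (5/(-1 + 3))*(-2 - 5) = (5/2)*(-7) = -35/2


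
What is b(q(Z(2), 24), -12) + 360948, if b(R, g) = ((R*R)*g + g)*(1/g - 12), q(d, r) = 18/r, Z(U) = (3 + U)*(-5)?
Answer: 5778793/16 ≈ 3.6117e+5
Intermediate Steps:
Z(U) = -15 - 5*U
b(R, g) = (-12 + 1/g)*(g + g*R**2) (b(R, g) = (R**2*g + g)*(-12 + 1/g) = (g*R**2 + g)*(-12 + 1/g) = (g + g*R**2)*(-12 + 1/g) = (-12 + 1/g)*(g + g*R**2))
b(q(Z(2), 24), -12) + 360948 = (1 + (18/24)**2 - 12*(-12) - 12*(-12)*(18/24)**2) + 360948 = (1 + (18*(1/24))**2 + 144 - 12*(-12)*(18*(1/24))**2) + 360948 = (1 + (3/4)**2 + 144 - 12*(-12)*(3/4)**2) + 360948 = (1 + 9/16 + 144 - 12*(-12)*9/16) + 360948 = (1 + 9/16 + 144 + 81) + 360948 = 3625/16 + 360948 = 5778793/16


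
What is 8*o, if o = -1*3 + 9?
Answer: 48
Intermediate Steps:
o = 6 (o = -3 + 9 = 6)
8*o = 8*6 = 48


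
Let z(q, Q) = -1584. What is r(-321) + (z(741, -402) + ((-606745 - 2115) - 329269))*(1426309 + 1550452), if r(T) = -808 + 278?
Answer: -2797301010123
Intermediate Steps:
r(T) = -530
r(-321) + (z(741, -402) + ((-606745 - 2115) - 329269))*(1426309 + 1550452) = -530 + (-1584 + ((-606745 - 2115) - 329269))*(1426309 + 1550452) = -530 + (-1584 + (-608860 - 329269))*2976761 = -530 + (-1584 - 938129)*2976761 = -530 - 939713*2976761 = -530 - 2797301009593 = -2797301010123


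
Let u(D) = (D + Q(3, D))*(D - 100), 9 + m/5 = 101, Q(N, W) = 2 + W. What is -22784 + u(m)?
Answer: 309136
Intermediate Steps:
m = 460 (m = -45 + 5*101 = -45 + 505 = 460)
u(D) = (-100 + D)*(2 + 2*D) (u(D) = (D + (2 + D))*(D - 100) = (2 + 2*D)*(-100 + D) = (-100 + D)*(2 + 2*D))
-22784 + u(m) = -22784 + (-200 - 198*460 + 2*460²) = -22784 + (-200 - 91080 + 2*211600) = -22784 + (-200 - 91080 + 423200) = -22784 + 331920 = 309136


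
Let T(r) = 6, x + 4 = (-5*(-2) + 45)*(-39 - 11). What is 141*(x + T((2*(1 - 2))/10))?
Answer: -387468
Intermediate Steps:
x = -2754 (x = -4 + (-5*(-2) + 45)*(-39 - 11) = -4 + (10 + 45)*(-50) = -4 + 55*(-50) = -4 - 2750 = -2754)
141*(x + T((2*(1 - 2))/10)) = 141*(-2754 + 6) = 141*(-2748) = -387468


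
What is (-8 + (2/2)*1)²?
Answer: 49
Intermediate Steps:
(-8 + (2/2)*1)² = (-8 + (2*(½))*1)² = (-8 + 1*1)² = (-8 + 1)² = (-7)² = 49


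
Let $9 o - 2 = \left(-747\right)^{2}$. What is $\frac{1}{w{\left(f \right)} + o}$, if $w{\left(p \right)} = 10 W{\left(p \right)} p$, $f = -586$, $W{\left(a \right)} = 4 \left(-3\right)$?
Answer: $\frac{9}{1190891} \approx 7.5574 \cdot 10^{-6}$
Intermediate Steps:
$W{\left(a \right)} = -12$
$o = \frac{558011}{9}$ ($o = \frac{2}{9} + \frac{\left(-747\right)^{2}}{9} = \frac{2}{9} + \frac{1}{9} \cdot 558009 = \frac{2}{9} + 62001 = \frac{558011}{9} \approx 62001.0$)
$w{\left(p \right)} = - 120 p$ ($w{\left(p \right)} = 10 \left(-12\right) p = - 120 p$)
$\frac{1}{w{\left(f \right)} + o} = \frac{1}{\left(-120\right) \left(-586\right) + \frac{558011}{9}} = \frac{1}{70320 + \frac{558011}{9}} = \frac{1}{\frac{1190891}{9}} = \frac{9}{1190891}$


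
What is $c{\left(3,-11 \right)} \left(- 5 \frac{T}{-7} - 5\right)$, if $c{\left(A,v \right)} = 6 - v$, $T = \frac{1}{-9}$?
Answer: $- \frac{5440}{63} \approx -86.349$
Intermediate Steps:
$T = - \frac{1}{9} \approx -0.11111$
$c{\left(3,-11 \right)} \left(- 5 \frac{T}{-7} - 5\right) = \left(6 - -11\right) \left(- 5 \left(- \frac{1}{9 \left(-7\right)}\right) - 5\right) = \left(6 + 11\right) \left(- 5 \left(\left(- \frac{1}{9}\right) \left(- \frac{1}{7}\right)\right) - 5\right) = 17 \left(\left(-5\right) \frac{1}{63} - 5\right) = 17 \left(- \frac{5}{63} - 5\right) = 17 \left(- \frac{320}{63}\right) = - \frac{5440}{63}$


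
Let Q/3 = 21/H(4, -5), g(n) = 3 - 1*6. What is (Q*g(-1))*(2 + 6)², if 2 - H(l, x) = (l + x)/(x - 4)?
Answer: -108864/17 ≈ -6403.8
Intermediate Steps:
g(n) = -3 (g(n) = 3 - 6 = -3)
H(l, x) = 2 - (l + x)/(-4 + x) (H(l, x) = 2 - (l + x)/(x - 4) = 2 - (l + x)/(-4 + x))
Q = 567/17 (Q = 3*(21/(((-8 - 5 - 1*4)/(-4 - 5)))) = 3*(21/(((-8 - 5 - 4)/(-9)))) = 3*(21/((-⅑*(-17)))) = 3*(21/(17/9)) = 3*(21*(9/17)) = 3*(189/17) = 567/17 ≈ 33.353)
(Q*g(-1))*(2 + 6)² = ((567/17)*(-3))*(2 + 6)² = -1701/17*8² = -1701/17*64 = -108864/17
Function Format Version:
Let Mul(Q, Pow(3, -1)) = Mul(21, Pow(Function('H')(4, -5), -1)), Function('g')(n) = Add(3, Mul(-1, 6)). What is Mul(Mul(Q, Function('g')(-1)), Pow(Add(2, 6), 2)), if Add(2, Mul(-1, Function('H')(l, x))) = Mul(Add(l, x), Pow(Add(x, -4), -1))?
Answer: Rational(-108864, 17) ≈ -6403.8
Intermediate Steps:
Function('g')(n) = -3 (Function('g')(n) = Add(3, -6) = -3)
Function('H')(l, x) = Add(2, Mul(-1, Pow(Add(-4, x), -1), Add(l, x))) (Function('H')(l, x) = Add(2, Mul(-1, Mul(Add(l, x), Pow(Add(x, -4), -1)))) = Add(2, Mul(-1, Mul(Add(l, x), Pow(Add(-4, x), -1)))) = Add(2, Mul(-1, Mul(Pow(Add(-4, x), -1), Add(l, x)))) = Add(2, Mul(-1, Pow(Add(-4, x), -1), Add(l, x))))
Q = Rational(567, 17) (Q = Mul(3, Mul(21, Pow(Mul(Pow(Add(-4, -5), -1), Add(-8, -5, Mul(-1, 4))), -1))) = Mul(3, Mul(21, Pow(Mul(Pow(-9, -1), Add(-8, -5, -4)), -1))) = Mul(3, Mul(21, Pow(Mul(Rational(-1, 9), -17), -1))) = Mul(3, Mul(21, Pow(Rational(17, 9), -1))) = Mul(3, Mul(21, Rational(9, 17))) = Mul(3, Rational(189, 17)) = Rational(567, 17) ≈ 33.353)
Mul(Mul(Q, Function('g')(-1)), Pow(Add(2, 6), 2)) = Mul(Mul(Rational(567, 17), -3), Pow(Add(2, 6), 2)) = Mul(Rational(-1701, 17), Pow(8, 2)) = Mul(Rational(-1701, 17), 64) = Rational(-108864, 17)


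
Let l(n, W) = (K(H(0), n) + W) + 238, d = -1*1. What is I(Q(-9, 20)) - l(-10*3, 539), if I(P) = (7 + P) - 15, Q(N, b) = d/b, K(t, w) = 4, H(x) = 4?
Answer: -15781/20 ≈ -789.05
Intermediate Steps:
d = -1
Q(N, b) = -1/b
I(P) = -8 + P
l(n, W) = 242 + W (l(n, W) = (4 + W) + 238 = 242 + W)
I(Q(-9, 20)) - l(-10*3, 539) = (-8 - 1/20) - (242 + 539) = (-8 - 1*1/20) - 1*781 = (-8 - 1/20) - 781 = -161/20 - 781 = -15781/20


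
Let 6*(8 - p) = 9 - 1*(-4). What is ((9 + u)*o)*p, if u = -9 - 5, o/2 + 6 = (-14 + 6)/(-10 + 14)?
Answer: 1400/3 ≈ 466.67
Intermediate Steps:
o = -16 (o = -12 + 2*((-14 + 6)/(-10 + 14)) = -12 + 2*(-8/4) = -12 + 2*(-8*1/4) = -12 + 2*(-2) = -12 - 4 = -16)
p = 35/6 (p = 8 - (9 - 1*(-4))/6 = 8 - (9 + 4)/6 = 8 - 1/6*13 = 8 - 13/6 = 35/6 ≈ 5.8333)
u = -14
((9 + u)*o)*p = ((9 - 14)*(-16))*(35/6) = -5*(-16)*(35/6) = 80*(35/6) = 1400/3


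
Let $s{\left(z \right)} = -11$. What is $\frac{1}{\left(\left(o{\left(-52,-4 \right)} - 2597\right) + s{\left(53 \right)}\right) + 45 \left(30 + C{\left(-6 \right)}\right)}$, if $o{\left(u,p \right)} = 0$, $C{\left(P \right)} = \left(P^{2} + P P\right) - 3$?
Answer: $\frac{1}{1847} \approx 0.00054142$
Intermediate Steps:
$C{\left(P \right)} = -3 + 2 P^{2}$ ($C{\left(P \right)} = \left(P^{2} + P^{2}\right) - 3 = 2 P^{2} - 3 = -3 + 2 P^{2}$)
$\frac{1}{\left(\left(o{\left(-52,-4 \right)} - 2597\right) + s{\left(53 \right)}\right) + 45 \left(30 + C{\left(-6 \right)}\right)} = \frac{1}{\left(\left(0 - 2597\right) - 11\right) + 45 \left(30 - \left(3 - 2 \left(-6\right)^{2}\right)\right)} = \frac{1}{\left(-2597 - 11\right) + 45 \left(30 + \left(-3 + 2 \cdot 36\right)\right)} = \frac{1}{-2608 + 45 \left(30 + \left(-3 + 72\right)\right)} = \frac{1}{-2608 + 45 \left(30 + 69\right)} = \frac{1}{-2608 + 45 \cdot 99} = \frac{1}{-2608 + 4455} = \frac{1}{1847}$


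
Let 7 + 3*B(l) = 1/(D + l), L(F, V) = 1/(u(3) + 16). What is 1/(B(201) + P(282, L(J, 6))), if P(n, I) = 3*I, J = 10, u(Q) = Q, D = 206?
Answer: -23199/50449 ≈ -0.45985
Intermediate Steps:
L(F, V) = 1/19 (L(F, V) = 1/(3 + 16) = 1/19)
B(l) = -7/3 + 1/(3*(206 + l))
1/(B(201) + P(282, L(J, 6))) = 1/((-1441 - 7*201)/(3*(206 + 201)) + 3*(1/19)) = 1/((⅓)*(-1441 - 1407)/407 + 3/19) = 1/((⅓)*(1/407)*(-2848) + 3/19) = 1/(-2848/1221 + 3/19) = 1/(-50449/23199) = -23199/50449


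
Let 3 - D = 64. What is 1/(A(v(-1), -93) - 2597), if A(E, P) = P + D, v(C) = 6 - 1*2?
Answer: -1/2751 ≈ -0.00036350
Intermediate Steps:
D = -61 (D = 3 - 1*64 = 3 - 64 = -61)
v(C) = 4 (v(C) = 6 - 2 = 4)
A(E, P) = -61 + P (A(E, P) = P - 61 = -61 + P)
1/(A(v(-1), -93) - 2597) = 1/((-61 - 93) - 2597) = 1/(-154 - 2597) = 1/(-2751) = -1/2751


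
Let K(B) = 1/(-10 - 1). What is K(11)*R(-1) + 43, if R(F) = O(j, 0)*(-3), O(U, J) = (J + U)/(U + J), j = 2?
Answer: 476/11 ≈ 43.273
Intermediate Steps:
O(U, J) = 1 (O(U, J) = (J + U)/(J + U) = 1)
K(B) = -1/11 (K(B) = 1/(-11) = -1/11)
R(F) = -3 (R(F) = 1*(-3) = -3)
K(11)*R(-1) + 43 = -1/11*(-3) + 43 = 3/11 + 43 = 476/11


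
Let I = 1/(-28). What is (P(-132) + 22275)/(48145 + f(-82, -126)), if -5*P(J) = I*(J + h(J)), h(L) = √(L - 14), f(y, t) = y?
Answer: 259864/560735 + I*√146/6728820 ≈ 0.46343 + 1.7957e-6*I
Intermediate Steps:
h(L) = √(-14 + L)
I = -1/28 ≈ -0.035714
P(J) = J/140 + √(-14 + J)/140 (P(J) = -(-1)*(J + √(-14 + J))/140 = -(-J/28 - √(-14 + J)/28)/5 = J/140 + √(-14 + J)/140)
(P(-132) + 22275)/(48145 + f(-82, -126)) = (((1/140)*(-132) + √(-14 - 132)/140) + 22275)/(48145 - 82) = ((-33/35 + √(-146)/140) + 22275)/48063 = ((-33/35 + (I*√146)/140) + 22275)*(1/48063) = ((-33/35 + I*√146/140) + 22275)*(1/48063) = (779592/35 + I*√146/140)*(1/48063) = 259864/560735 + I*√146/6728820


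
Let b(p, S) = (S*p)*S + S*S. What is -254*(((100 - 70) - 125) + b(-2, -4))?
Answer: 28194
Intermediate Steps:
b(p, S) = S² + p*S² (b(p, S) = p*S² + S² = S² + p*S²)
-254*(((100 - 70) - 125) + b(-2, -4)) = -254*(((100 - 70) - 125) + (-4)²*(1 - 2)) = -254*((30 - 125) + 16*(-1)) = -254*(-95 - 16) = -254*(-111) = 28194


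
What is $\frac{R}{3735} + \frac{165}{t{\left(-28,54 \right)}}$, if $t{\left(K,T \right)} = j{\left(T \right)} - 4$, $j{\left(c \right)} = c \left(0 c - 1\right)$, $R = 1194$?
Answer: $- \frac{182341}{72210} \approx -2.5252$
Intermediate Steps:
$j{\left(c \right)} = - c$ ($j{\left(c \right)} = c \left(0 - 1\right) = c \left(-1\right) = - c$)
$t{\left(K,T \right)} = -4 - T$ ($t{\left(K,T \right)} = - T - 4 = -4 - T$)
$\frac{R}{3735} + \frac{165}{t{\left(-28,54 \right)}} = \frac{1194}{3735} + \frac{165}{-4 - 54} = 1194 \cdot \frac{1}{3735} + \frac{165}{-4 - 54} = \frac{398}{1245} + \frac{165}{-58} = \frac{398}{1245} + 165 \left(- \frac{1}{58}\right) = \frac{398}{1245} - \frac{165}{58} = - \frac{182341}{72210}$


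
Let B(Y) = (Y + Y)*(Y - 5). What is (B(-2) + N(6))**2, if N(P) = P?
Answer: 1156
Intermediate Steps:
B(Y) = 2*Y*(-5 + Y) (B(Y) = (2*Y)*(-5 + Y) = 2*Y*(-5 + Y))
(B(-2) + N(6))**2 = (2*(-2)*(-5 - 2) + 6)**2 = (2*(-2)*(-7) + 6)**2 = (28 + 6)**2 = 34**2 = 1156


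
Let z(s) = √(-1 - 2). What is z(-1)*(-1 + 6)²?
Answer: 25*I*√3 ≈ 43.301*I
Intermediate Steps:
z(s) = I*√3 (z(s) = √(-3) = I*√3)
z(-1)*(-1 + 6)² = (I*√3)*(-1 + 6)² = (I*√3)*5² = (I*√3)*25 = 25*I*√3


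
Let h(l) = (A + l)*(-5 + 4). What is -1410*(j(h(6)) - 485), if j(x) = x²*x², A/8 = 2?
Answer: -329617110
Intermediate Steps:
A = 16 (A = 8*2 = 16)
h(l) = -16 - l (h(l) = (16 + l)*(-5 + 4) = (16 + l)*(-1) = -16 - l)
j(x) = x⁴
-1410*(j(h(6)) - 485) = -1410*((-16 - 1*6)⁴ - 485) = -1410*((-16 - 6)⁴ - 485) = -1410*((-22)⁴ - 485) = -1410*(234256 - 485) = -1410*233771 = -329617110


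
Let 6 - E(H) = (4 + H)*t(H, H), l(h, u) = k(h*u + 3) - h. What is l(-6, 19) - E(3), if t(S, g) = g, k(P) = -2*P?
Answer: 243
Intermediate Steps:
l(h, u) = -6 - h - 2*h*u (l(h, u) = -2*(h*u + 3) - h = -2*(3 + h*u) - h = (-6 - 2*h*u) - h = -6 - h - 2*h*u)
E(H) = 6 - H*(4 + H) (E(H) = 6 - (4 + H)*H = 6 - H*(4 + H))
l(-6, 19) - E(3) = (-6 - 1*(-6) - 2*(-6)*19) - (6 - 1*3² - 4*3) = (-6 + 6 + 228) - (6 - 1*9 - 12) = 228 - (6 - 9 - 12) = 228 - 1*(-15) = 228 + 15 = 243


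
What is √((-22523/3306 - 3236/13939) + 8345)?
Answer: √17706327215149120278/46082334 ≈ 91.312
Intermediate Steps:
√((-22523/3306 - 3236/13939) + 8345) = √(-324646313/46082334 + 8345) = √(384232430917/46082334) = √17706327215149120278/46082334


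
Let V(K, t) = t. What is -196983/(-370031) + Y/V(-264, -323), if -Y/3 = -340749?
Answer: -378199454148/119520013 ≈ -3164.3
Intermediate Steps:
Y = 1022247 (Y = -3*(-340749) = 1022247)
-196983/(-370031) + Y/V(-264, -323) = -196983/(-370031) + 1022247/(-323) = -196983*(-1/370031) + 1022247*(-1/323) = 196983/370031 - 1022247/323 = -378199454148/119520013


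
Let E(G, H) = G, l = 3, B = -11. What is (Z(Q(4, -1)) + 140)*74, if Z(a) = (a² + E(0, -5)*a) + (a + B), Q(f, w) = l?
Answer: 10434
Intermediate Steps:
Q(f, w) = 3
Z(a) = -11 + a + a² (Z(a) = (a² + 0*a) + (a - 11) = (a² + 0) + (-11 + a) = a² + (-11 + a) = -11 + a + a²)
(Z(Q(4, -1)) + 140)*74 = ((-11 + 3 + 3²) + 140)*74 = ((-11 + 3 + 9) + 140)*74 = (1 + 140)*74 = 141*74 = 10434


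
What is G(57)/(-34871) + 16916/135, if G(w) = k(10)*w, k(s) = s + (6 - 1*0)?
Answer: 589754716/4707585 ≈ 125.28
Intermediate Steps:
k(s) = 6 + s (k(s) = s + (6 + 0) = s + 6 = 6 + s)
G(w) = 16*w (G(w) = (6 + 10)*w = 16*w)
G(57)/(-34871) + 16916/135 = (16*57)/(-34871) + 16916/135 = 912*(-1/34871) + 16916*(1/135) = -912/34871 + 16916/135 = 589754716/4707585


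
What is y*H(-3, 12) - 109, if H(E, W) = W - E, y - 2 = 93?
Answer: 1316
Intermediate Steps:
y = 95 (y = 2 + 93 = 95)
y*H(-3, 12) - 109 = 95*(12 - 1*(-3)) - 109 = 95*(12 + 3) - 109 = 95*15 - 109 = 1425 - 109 = 1316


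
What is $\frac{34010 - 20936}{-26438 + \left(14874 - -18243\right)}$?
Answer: $\frac{13074}{6679} \approx 1.9575$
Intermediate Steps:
$\frac{34010 - 20936}{-26438 + \left(14874 - -18243\right)} = \frac{13074}{-26438 + \left(14874 + 18243\right)} = \frac{13074}{-26438 + 33117} = \frac{13074}{6679}$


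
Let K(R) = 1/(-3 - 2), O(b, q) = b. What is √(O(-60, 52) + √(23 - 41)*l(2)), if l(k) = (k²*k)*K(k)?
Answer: 2*√(-375 - 30*I*√2)/5 ≈ 0.43748 - 7.7583*I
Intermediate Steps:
K(R) = -⅕ (K(R) = 1/(-5) = -⅕)
l(k) = -k³/5 (l(k) = (k²*k)*(-⅕) = k³*(-⅕) = -k³/5)
√(O(-60, 52) + √(23 - 41)*l(2)) = √(-60 + √(23 - 41)*(-⅕*2³)) = √(-60 + √(-18)*(-⅕*8)) = √(-60 + (3*I*√2)*(-8/5)) = √(-60 - 24*I*√2/5)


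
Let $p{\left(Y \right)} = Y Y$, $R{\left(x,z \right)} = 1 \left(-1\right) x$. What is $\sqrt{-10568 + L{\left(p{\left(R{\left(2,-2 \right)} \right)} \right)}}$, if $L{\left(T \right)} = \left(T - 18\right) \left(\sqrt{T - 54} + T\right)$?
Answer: $\sqrt{-10624 - 70 i \sqrt{2}} \approx 0.4802 - 103.07 i$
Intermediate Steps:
$R{\left(x,z \right)} = - x$
$p{\left(Y \right)} = Y^{2}$
$L{\left(T \right)} = \left(-18 + T\right) \left(T + \sqrt{-54 + T}\right)$ ($L{\left(T \right)} = \left(-18 + T\right) \left(\sqrt{-54 + T} + T\right) = \left(-18 + T\right) \left(T + \sqrt{-54 + T}\right)$)
$\sqrt{-10568 + L{\left(p{\left(R{\left(2,-2 \right)} \right)} \right)}} = \sqrt{-10568 + \left(\left(\left(\left(-1\right) 2\right)^{2}\right)^{2} - 18 \left(\left(-1\right) 2\right)^{2} - 18 \sqrt{-54 + \left(\left(-1\right) 2\right)^{2}} + \left(\left(-1\right) 2\right)^{2} \sqrt{-54 + \left(\left(-1\right) 2\right)^{2}}\right)} = \sqrt{-10568 + \left(\left(\left(-2\right)^{2}\right)^{2} - 18 \left(-2\right)^{2} - 18 \sqrt{-54 + \left(-2\right)^{2}} + \left(-2\right)^{2} \sqrt{-54 + \left(-2\right)^{2}}\right)} = \sqrt{-10568 + \left(4^{2} - 72 - 18 \sqrt{-54 + 4} + 4 \sqrt{-54 + 4}\right)} = \sqrt{-10568 + \left(16 - 72 - 18 \sqrt{-50} + 4 \sqrt{-50}\right)} = \sqrt{-10568 + \left(16 - 72 - 18 \cdot 5 i \sqrt{2} + 4 \cdot 5 i \sqrt{2}\right)} = \sqrt{-10568 + \left(16 - 72 - 90 i \sqrt{2} + 20 i \sqrt{2}\right)} = \sqrt{-10568 - \left(56 + 70 i \sqrt{2}\right)} = \sqrt{-10624 - 70 i \sqrt{2}}$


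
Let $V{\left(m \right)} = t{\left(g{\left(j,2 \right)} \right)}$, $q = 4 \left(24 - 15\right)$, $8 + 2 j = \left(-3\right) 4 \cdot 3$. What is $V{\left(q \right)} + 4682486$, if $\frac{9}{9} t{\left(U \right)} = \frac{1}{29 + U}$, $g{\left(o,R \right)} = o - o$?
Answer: $\frac{135792095}{29} \approx 4.6825 \cdot 10^{6}$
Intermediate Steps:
$j = -22$ ($j = -4 + \frac{\left(-3\right) 4 \cdot 3}{2} = -4 + \frac{\left(-12\right) 3}{2} = -4 + \frac{1}{2} \left(-36\right) = -4 - 18 = -22$)
$g{\left(o,R \right)} = 0$
$t{\left(U \right)} = \frac{1}{29 + U}$
$q = 36$ ($q = 4 \cdot 9 = 36$)
$V{\left(m \right)} = \frac{1}{29}$ ($V{\left(m \right)} = \frac{1}{29 + 0} = \frac{1}{29}$)
$V{\left(q \right)} + 4682486 = \frac{1}{29} + 4682486 = \frac{135792095}{29}$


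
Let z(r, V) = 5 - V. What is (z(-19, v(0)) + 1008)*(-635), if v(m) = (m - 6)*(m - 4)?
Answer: -628015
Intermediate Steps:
v(m) = (-6 + m)*(-4 + m)
(z(-19, v(0)) + 1008)*(-635) = ((5 - (24 + 0² - 10*0)) + 1008)*(-635) = ((5 - (24 + 0 + 0)) + 1008)*(-635) = ((5 - 1*24) + 1008)*(-635) = ((5 - 24) + 1008)*(-635) = (-19 + 1008)*(-635) = 989*(-635) = -628015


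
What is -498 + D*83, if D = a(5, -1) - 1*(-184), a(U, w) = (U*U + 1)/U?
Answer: 76028/5 ≈ 15206.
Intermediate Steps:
a(U, w) = (1 + U²)/U (a(U, w) = (U² + 1)/U = (1 + U²)/U)
D = 946/5 (D = (5 + 1/5) - 1*(-184) = (5 + ⅕) + 184 = 26/5 + 184 = 946/5 ≈ 189.20)
-498 + D*83 = -498 + (946/5)*83 = -498 + 78518/5 = 76028/5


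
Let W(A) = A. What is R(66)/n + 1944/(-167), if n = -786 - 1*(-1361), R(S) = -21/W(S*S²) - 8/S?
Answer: -107122950641/9202267800 ≈ -11.641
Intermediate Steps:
R(S) = -21/S³ - 8/S
n = 575 (n = -786 + 1361 = 575)
R(66)/n + 1944/(-167) = (-21/66³ - 8/66)/575 + 1944/(-167) = (-21*1/287496 - 8*1/66)*(1/575) + 1944*(-1/167) = (-7/95832 - 4/33)*(1/575) - 1944/167 = -11623/95832*1/575 - 1944/167 = -11623/55103400 - 1944/167 = -107122950641/9202267800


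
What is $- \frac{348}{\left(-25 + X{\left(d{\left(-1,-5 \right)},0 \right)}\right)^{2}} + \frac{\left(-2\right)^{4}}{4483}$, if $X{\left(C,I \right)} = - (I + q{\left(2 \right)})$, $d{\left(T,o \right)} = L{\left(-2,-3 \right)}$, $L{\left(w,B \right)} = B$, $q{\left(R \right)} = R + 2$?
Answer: $- \frac{53332}{130007} \approx -0.41022$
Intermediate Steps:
$q{\left(R \right)} = 2 + R$
$d{\left(T,o \right)} = -3$
$X{\left(C,I \right)} = -4 - I$ ($X{\left(C,I \right)} = - (I + \left(2 + 2\right)) = - (I + 4) = - (4 + I) = -4 - I$)
$- \frac{348}{\left(-25 + X{\left(d{\left(-1,-5 \right)},0 \right)}\right)^{2}} + \frac{\left(-2\right)^{4}}{4483} = - \frac{348}{\left(-25 - 4\right)^{2}} + \frac{\left(-2\right)^{4}}{4483} = - \frac{348}{\left(-25 + \left(-4 + 0\right)\right)^{2}} + 16 \cdot \frac{1}{4483} = - \frac{348}{\left(-25 - 4\right)^{2}} + \frac{16}{4483} = - \frac{348}{\left(-29\right)^{2}} + \frac{16}{4483} = - \frac{348}{841} + \frac{16}{4483} = \left(-348\right) \frac{1}{841} + \frac{16}{4483} = - \frac{12}{29} + \frac{16}{4483} = - \frac{53332}{130007}$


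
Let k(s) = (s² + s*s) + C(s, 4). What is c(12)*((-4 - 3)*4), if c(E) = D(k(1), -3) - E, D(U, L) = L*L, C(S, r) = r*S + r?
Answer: 84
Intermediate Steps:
C(S, r) = r + S*r (C(S, r) = S*r + r = r + S*r)
k(s) = 4 + 2*s² + 4*s (k(s) = (s² + s*s) + 4*(1 + s) = (s² + s²) + (4 + 4*s) = 2*s² + (4 + 4*s) = 4 + 2*s² + 4*s)
D(U, L) = L²
c(E) = 9 - E (c(E) = (-3)² - E = 9 - E)
c(12)*((-4 - 3)*4) = (9 - 1*12)*((-4 - 3)*4) = (9 - 12)*(-7*4) = -3*(-28) = 84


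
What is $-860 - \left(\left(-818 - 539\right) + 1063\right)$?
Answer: $-566$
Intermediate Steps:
$-860 - \left(\left(-818 - 539\right) + 1063\right) = -860 - \left(-1357 + 1063\right) = -860 - -294 = -860 + 294 = -566$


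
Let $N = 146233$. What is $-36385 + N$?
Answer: $109848$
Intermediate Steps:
$-36385 + N = -36385 + 146233 = 109848$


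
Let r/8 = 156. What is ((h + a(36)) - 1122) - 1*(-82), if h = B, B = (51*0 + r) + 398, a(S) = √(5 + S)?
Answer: 606 + √41 ≈ 612.40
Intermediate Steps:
r = 1248 (r = 8*156 = 1248)
B = 1646 (B = (51*0 + 1248) + 398 = (0 + 1248) + 398 = 1248 + 398 = 1646)
h = 1646
((h + a(36)) - 1122) - 1*(-82) = ((1646 + √(5 + 36)) - 1122) - 1*(-82) = ((1646 + √41) - 1122) + 82 = (524 + √41) + 82 = 606 + √41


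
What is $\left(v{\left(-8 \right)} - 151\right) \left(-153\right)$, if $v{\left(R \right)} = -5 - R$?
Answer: $22644$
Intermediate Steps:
$\left(v{\left(-8 \right)} - 151\right) \left(-153\right) = \left(\left(-5 - -8\right) - 151\right) \left(-153\right) = \left(\left(-5 + 8\right) - 151\right) \left(-153\right) = \left(3 - 151\right) \left(-153\right) = \left(-148\right) \left(-153\right) = 22644$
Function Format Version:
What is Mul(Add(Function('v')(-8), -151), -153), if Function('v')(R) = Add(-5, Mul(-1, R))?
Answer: 22644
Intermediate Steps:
Mul(Add(Function('v')(-8), -151), -153) = Mul(Add(Add(-5, Mul(-1, -8)), -151), -153) = Mul(Add(Add(-5, 8), -151), -153) = Mul(Add(3, -151), -153) = Mul(-148, -153) = 22644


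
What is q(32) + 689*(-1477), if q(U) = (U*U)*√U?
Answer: -1017653 + 4096*√2 ≈ -1.0119e+6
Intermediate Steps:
q(U) = U^(5/2) (q(U) = U²*√U = U^(5/2))
q(32) + 689*(-1477) = 32^(5/2) + 689*(-1477) = 4096*√2 - 1017653 = -1017653 + 4096*√2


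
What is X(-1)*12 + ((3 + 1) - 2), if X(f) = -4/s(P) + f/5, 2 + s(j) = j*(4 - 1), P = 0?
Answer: 118/5 ≈ 23.600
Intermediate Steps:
s(j) = -2 + 3*j (s(j) = -2 + j*(4 - 1) = -2 + j*3 = -2 + 3*j)
X(f) = 2 + f/5 (X(f) = -4/(-2 + 3*0) + f/5 = -4/(-2 + 0) + f*(⅕) = -4/(-2) + f/5 = -4*(-½) + f/5 = 2 + f/5)
X(-1)*12 + ((3 + 1) - 2) = (2 + (⅕)*(-1))*12 + ((3 + 1) - 2) = (2 - ⅕)*12 + (4 - 2) = (9/5)*12 + 2 = 108/5 + 2 = 118/5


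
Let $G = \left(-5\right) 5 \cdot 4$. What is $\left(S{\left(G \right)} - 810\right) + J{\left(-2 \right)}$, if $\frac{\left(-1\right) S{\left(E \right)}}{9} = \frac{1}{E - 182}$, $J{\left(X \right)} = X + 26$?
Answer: $- \frac{73881}{94} \approx -785.97$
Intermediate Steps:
$J{\left(X \right)} = 26 + X$
$G = -100$ ($G = \left(-25\right) 4 = -100$)
$S{\left(E \right)} = - \frac{9}{-182 + E}$ ($S{\left(E \right)} = - \frac{9}{E - 182} = - \frac{9}{-182 + E}$)
$\left(S{\left(G \right)} - 810\right) + J{\left(-2 \right)} = \left(- \frac{9}{-182 - 100} - 810\right) + \left(26 - 2\right) = \left(- \frac{9}{-282} - 810\right) + 24 = \left(\left(-9\right) \left(- \frac{1}{282}\right) - 810\right) + 24 = \left(\frac{3}{94} - 810\right) + 24 = - \frac{76137}{94} + 24 = - \frac{73881}{94}$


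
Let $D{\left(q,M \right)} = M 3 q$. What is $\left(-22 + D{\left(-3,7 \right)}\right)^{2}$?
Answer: $7225$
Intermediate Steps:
$D{\left(q,M \right)} = 3 M q$
$\left(-22 + D{\left(-3,7 \right)}\right)^{2} = \left(-22 + 3 \cdot 7 \left(-3\right)\right)^{2} = \left(-22 - 63\right)^{2} = \left(-85\right)^{2} = 7225$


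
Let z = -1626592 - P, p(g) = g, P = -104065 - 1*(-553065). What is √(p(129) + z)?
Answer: 27*I*√2847 ≈ 1440.6*I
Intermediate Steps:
P = 449000 (P = -104065 + 553065 = 449000)
z = -2075592 (z = -1626592 - 1*449000 = -1626592 - 449000 = -2075592)
√(p(129) + z) = √(129 - 2075592) = √(-2075463) = 27*I*√2847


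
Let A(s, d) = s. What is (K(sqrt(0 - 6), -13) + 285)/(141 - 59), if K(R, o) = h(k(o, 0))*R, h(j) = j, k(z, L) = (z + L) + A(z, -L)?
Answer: 285/82 - 13*I*sqrt(6)/41 ≈ 3.4756 - 0.77667*I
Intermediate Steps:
k(z, L) = L + 2*z (k(z, L) = (z + L) + z = (L + z) + z = L + 2*z)
K(R, o) = 2*R*o (K(R, o) = (0 + 2*o)*R = (2*o)*R = 2*R*o)
(K(sqrt(0 - 6), -13) + 285)/(141 - 59) = (2*sqrt(0 - 6)*(-13) + 285)/(141 - 59) = (2*sqrt(-6)*(-13) + 285)/82 = (2*(I*sqrt(6))*(-13) + 285)*(1/82) = (-26*I*sqrt(6) + 285)*(1/82) = (285 - 26*I*sqrt(6))*(1/82) = 285/82 - 13*I*sqrt(6)/41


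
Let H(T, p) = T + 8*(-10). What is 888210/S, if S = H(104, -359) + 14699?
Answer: 888210/14723 ≈ 60.328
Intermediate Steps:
H(T, p) = -80 + T (H(T, p) = T - 80 = -80 + T)
S = 14723 (S = (-80 + 104) + 14699 = 24 + 14699 = 14723)
888210/S = 888210/14723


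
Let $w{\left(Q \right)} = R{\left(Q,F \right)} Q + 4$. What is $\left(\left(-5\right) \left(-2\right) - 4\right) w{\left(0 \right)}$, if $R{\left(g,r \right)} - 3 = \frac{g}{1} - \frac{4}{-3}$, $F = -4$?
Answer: $24$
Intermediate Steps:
$R{\left(g,r \right)} = \frac{13}{3} + g$ ($R{\left(g,r \right)} = 3 + \left(\frac{g}{1} - \frac{4}{-3}\right) = 3 + \left(g 1 - - \frac{4}{3}\right) = 3 + \left(g + \frac{4}{3}\right) = 3 + \left(\frac{4}{3} + g\right) = \frac{13}{3} + g$)
$w{\left(Q \right)} = 4 + Q \left(\frac{13}{3} + Q\right)$ ($w{\left(Q \right)} = \left(\frac{13}{3} + Q\right) Q + 4 = Q \left(\frac{13}{3} + Q\right) + 4 = 4 + Q \left(\frac{13}{3} + Q\right)$)
$\left(\left(-5\right) \left(-2\right) - 4\right) w{\left(0 \right)} = \left(\left(-5\right) \left(-2\right) - 4\right) \left(4 + \frac{1}{3} \cdot 0 \left(13 + 3 \cdot 0\right)\right) = \left(10 - 4\right) \left(4 + \frac{1}{3} \cdot 0 \left(13 + 0\right)\right) = 6 \left(4 + \frac{1}{3} \cdot 0 \cdot 13\right) = 6 \left(4 + 0\right) = 6 \cdot 4 = 24$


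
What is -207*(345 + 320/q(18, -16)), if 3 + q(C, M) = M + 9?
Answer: -64791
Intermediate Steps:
q(C, M) = 6 + M (q(C, M) = -3 + (M + 9) = -3 + (9 + M) = 6 + M)
-207*(345 + 320/q(18, -16)) = -207*(345 + 320/(6 - 16)) = -207*(345 + 320/(-10)) = -207*(345 + 320*(-⅒)) = -207*(345 - 32) = -207*313 = -64791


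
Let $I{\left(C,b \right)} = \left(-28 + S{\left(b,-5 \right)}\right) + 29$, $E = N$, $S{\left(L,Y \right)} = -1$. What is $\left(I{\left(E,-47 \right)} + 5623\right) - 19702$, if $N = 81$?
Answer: $-14079$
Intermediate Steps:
$E = 81$
$I{\left(C,b \right)} = 0$ ($I{\left(C,b \right)} = \left(-28 - 1\right) + 29 = -29 + 29 = 0$)
$\left(I{\left(E,-47 \right)} + 5623\right) - 19702 = \left(0 + 5623\right) - 19702 = 5623 - 19702 = -14079$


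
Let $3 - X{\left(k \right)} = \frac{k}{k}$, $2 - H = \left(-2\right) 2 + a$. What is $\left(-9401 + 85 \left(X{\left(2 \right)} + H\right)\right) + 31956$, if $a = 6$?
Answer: $22725$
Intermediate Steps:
$H = 0$ ($H = 2 - \left(\left(-2\right) 2 + 6\right) = 2 - \left(-4 + 6\right) = 2 - 2 = 0$)
$X{\left(k \right)} = 2$ ($X{\left(k \right)} = 3 - \frac{k}{k} = 3 - 1 = 2$)
$\left(-9401 + 85 \left(X{\left(2 \right)} + H\right)\right) + 31956 = \left(-9401 + 85 \left(2 + 0\right)\right) + 31956 = \left(-9401 + 85 \cdot 2\right) + 31956 = \left(-9401 + 170\right) + 31956 = -9231 + 31956 = 22725$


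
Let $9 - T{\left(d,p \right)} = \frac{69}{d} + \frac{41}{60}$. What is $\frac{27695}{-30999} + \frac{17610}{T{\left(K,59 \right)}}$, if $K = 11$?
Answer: $\frac{360251616845}{41817651} \approx 8614.8$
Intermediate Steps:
$T{\left(d,p \right)} = \frac{499}{60} - \frac{69}{d}$ ($T{\left(d,p \right)} = 9 - \left(\frac{69}{d} + \frac{41}{60}\right) = 9 - \left(\frac{41}{60} + \frac{69}{d}\right) = \frac{499}{60} - \frac{69}{d}$)
$\frac{27695}{-30999} + \frac{17610}{T{\left(K,59 \right)}} = \frac{27695}{-30999} + \frac{17610}{\frac{499}{60} - \frac{69}{11}} = 27695 \left(- \frac{1}{30999}\right) + \frac{17610}{\frac{499}{60} - \frac{69}{11}} = - \frac{27695}{30999} + \frac{17610}{\frac{499}{60} - \frac{69}{11}} = - \frac{27695}{30999} + \frac{17610}{\frac{1349}{660}} = - \frac{27695}{30999} + 17610 \cdot \frac{660}{1349} = - \frac{27695}{30999} + \frac{11622600}{1349} = \frac{360251616845}{41817651}$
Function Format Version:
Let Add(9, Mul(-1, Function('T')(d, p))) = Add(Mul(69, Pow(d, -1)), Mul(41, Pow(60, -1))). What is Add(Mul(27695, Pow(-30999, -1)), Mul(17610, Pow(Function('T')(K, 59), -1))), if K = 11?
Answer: Rational(360251616845, 41817651) ≈ 8614.8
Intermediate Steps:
Function('T')(d, p) = Add(Rational(499, 60), Mul(-69, Pow(d, -1))) (Function('T')(d, p) = Add(9, Mul(-1, Add(Mul(69, Pow(d, -1)), Mul(41, Pow(60, -1))))) = Add(9, Mul(-1, Add(Mul(69, Pow(d, -1)), Mul(41, Rational(1, 60))))) = Add(9, Mul(-1, Add(Mul(69, Pow(d, -1)), Rational(41, 60)))) = Add(9, Mul(-1, Add(Rational(41, 60), Mul(69, Pow(d, -1))))) = Add(9, Add(Rational(-41, 60), Mul(-69, Pow(d, -1)))) = Add(Rational(499, 60), Mul(-69, Pow(d, -1))))
Add(Mul(27695, Pow(-30999, -1)), Mul(17610, Pow(Function('T')(K, 59), -1))) = Add(Mul(27695, Pow(-30999, -1)), Mul(17610, Pow(Add(Rational(499, 60), Mul(-69, Pow(11, -1))), -1))) = Add(Mul(27695, Rational(-1, 30999)), Mul(17610, Pow(Add(Rational(499, 60), Mul(-69, Rational(1, 11))), -1))) = Add(Rational(-27695, 30999), Mul(17610, Pow(Add(Rational(499, 60), Rational(-69, 11)), -1))) = Add(Rational(-27695, 30999), Mul(17610, Pow(Rational(1349, 660), -1))) = Add(Rational(-27695, 30999), Mul(17610, Rational(660, 1349))) = Add(Rational(-27695, 30999), Rational(11622600, 1349)) = Rational(360251616845, 41817651)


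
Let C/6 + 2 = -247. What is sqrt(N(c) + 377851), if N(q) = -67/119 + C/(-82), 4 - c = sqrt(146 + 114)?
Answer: 5*sqrt(359801108513)/4879 ≈ 614.71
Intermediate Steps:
C = -1494 (C = -12 + 6*(-247) = -12 - 1482 = -1494)
c = 4 - 2*sqrt(65) (c = 4 - sqrt(146 + 114) = 4 - sqrt(260) = 4 - 2*sqrt(65) ≈ -12.125)
N(q) = 86146/4879 (N(q) = -67/119 - 1494/(-82) = -67*1/119 - 1494*(-1/82) = -67/119 + 747/41 = 86146/4879)
sqrt(N(c) + 377851) = sqrt(86146/4879 + 377851) = sqrt(1843621175/4879) = 5*sqrt(359801108513)/4879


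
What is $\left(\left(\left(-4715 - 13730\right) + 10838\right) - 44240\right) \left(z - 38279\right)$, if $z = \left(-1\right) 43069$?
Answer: $4217649756$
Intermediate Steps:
$z = -43069$
$\left(\left(\left(-4715 - 13730\right) + 10838\right) - 44240\right) \left(z - 38279\right) = \left(\left(\left(-4715 - 13730\right) + 10838\right) - 44240\right) \left(-43069 - 38279\right) = \left(\left(-18445 + 10838\right) - 44240\right) \left(-81348\right) = \left(-7607 - 44240\right) \left(-81348\right) = \left(-51847\right) \left(-81348\right) = 4217649756$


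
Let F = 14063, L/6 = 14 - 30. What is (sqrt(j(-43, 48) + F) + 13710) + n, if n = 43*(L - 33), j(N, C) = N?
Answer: 8163 + 2*sqrt(3505) ≈ 8281.4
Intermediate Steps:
L = -96 (L = 6*(14 - 30) = 6*(-16) = -96)
n = -5547 (n = 43*(-96 - 33) = 43*(-129) = -5547)
(sqrt(j(-43, 48) + F) + 13710) + n = (sqrt(-43 + 14063) + 13710) - 5547 = (sqrt(14020) + 13710) - 5547 = (2*sqrt(3505) + 13710) - 5547 = (13710 + 2*sqrt(3505)) - 5547 = 8163 + 2*sqrt(3505)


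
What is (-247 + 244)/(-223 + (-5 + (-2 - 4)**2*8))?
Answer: -1/20 ≈ -0.050000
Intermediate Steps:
(-247 + 244)/(-223 + (-5 + (-2 - 4)**2*8)) = -3/(-223 + (-5 + (-6)**2*8)) = -3/(-223 + (-5 + 36*8)) = -3/(-223 + (-5 + 288)) = -3/(-223 + 283) = -3/60 = -3*1/60 = -1/20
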